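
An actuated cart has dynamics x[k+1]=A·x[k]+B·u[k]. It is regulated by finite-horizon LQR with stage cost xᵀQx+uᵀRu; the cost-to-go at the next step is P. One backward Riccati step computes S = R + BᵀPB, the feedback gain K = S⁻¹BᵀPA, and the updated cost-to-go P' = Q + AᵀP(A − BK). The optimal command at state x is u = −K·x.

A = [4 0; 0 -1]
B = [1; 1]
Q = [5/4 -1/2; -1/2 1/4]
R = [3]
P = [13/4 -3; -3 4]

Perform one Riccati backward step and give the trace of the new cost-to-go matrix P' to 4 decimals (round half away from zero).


BᵀP = [0.2500 1.0000]
S = R + BᵀPB = [3] + [1.2500] = [4.2500]
BᵀPA = [1.0000 -1.0000]
K = S⁻¹·BᵀPA = [0.2353 -0.2353]
A−BK = [3.7647 0.2353; -0.2353 -0.7647]
AᵀP(A−BK) = [51.7647 12.2353; 12.2353 3.7647]
P' = Q + AᵀP(A−BK) = [53.0147 11.7353; 11.7353 4.0147]
tr(P') = 57.0294

57.0294


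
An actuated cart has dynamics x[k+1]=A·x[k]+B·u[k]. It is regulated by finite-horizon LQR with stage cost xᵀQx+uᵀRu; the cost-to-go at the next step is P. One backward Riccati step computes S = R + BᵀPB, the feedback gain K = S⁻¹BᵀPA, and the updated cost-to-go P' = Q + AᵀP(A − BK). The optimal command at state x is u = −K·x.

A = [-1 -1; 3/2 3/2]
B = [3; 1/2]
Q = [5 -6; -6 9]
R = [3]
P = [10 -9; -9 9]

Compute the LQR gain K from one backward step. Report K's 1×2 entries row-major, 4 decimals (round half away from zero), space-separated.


-0.8681 -0.8681

BᵀP = [25.5000 -22.5000]
S = R + BᵀPB = [3] + [65.2500] = [68.2500]
BᵀPA = [-59.2500 -59.2500]
K = S⁻¹·BᵀPA = [-0.8681 -0.8681]
A−BK = [1.6044 1.6044; 1.9341 1.9341]
AᵀP(A−BK) = [5.8132 5.8132; 5.8132 5.8132]
P' = Q + AᵀP(A−BK) = [10.8132 -0.1868; -0.1868 14.8132]
tr(P') = 25.6264


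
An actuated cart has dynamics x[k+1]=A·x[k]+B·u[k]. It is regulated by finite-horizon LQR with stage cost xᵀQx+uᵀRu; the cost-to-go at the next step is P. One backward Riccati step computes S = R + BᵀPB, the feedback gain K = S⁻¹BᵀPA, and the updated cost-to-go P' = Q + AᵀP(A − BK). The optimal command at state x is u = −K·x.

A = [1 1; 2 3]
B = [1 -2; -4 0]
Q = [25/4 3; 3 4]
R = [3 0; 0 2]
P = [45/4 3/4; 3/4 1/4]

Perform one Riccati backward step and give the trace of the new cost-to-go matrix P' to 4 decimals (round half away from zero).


13.3241

BᵀP = [8.2500 -0.2500; -22.5000 -1.5000]
S = R + BᵀPB = [3 0; 0 2] + [9.2500 -16.5000; -16.5000 45.0000] = [12.2500 -16.5000; -16.5000 47.0000]
BᵀPA = [7.7500 7.5000; -25.5000 -27.0000]
K = S⁻¹·BᵀPA = [-0.1862 -0.3064; -0.6079 -0.6820]
A−BK = [-0.0297 -0.0577; 1.2554 1.7743]
AᵀP(A−BK) = [1.1911 1.4827; 1.4827 1.8830]
P' = Q + AᵀP(A−BK) = [7.4411 4.4827; 4.4827 5.8830]
tr(P') = 13.3241


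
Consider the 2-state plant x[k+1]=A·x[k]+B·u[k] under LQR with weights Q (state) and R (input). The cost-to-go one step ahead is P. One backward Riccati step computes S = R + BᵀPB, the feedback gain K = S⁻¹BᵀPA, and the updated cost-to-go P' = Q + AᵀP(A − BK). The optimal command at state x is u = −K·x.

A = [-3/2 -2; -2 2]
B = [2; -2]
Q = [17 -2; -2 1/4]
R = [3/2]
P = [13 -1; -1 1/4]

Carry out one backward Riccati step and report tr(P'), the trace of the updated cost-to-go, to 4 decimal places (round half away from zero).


21.0600

BᵀP = [28.0000 -2.5000]
S = R + BᵀPB = [3/2] + [61.0000] = [62.5000]
BᵀPA = [-37.0000 -61.0000]
K = S⁻¹·BᵀPA = [-0.5920 -0.9760]
A−BK = [-0.3160 -0.0480; -3.1840 0.0480]
AᵀP(A−BK) = [2.3460 0.8880; 0.8880 1.4640]
P' = Q + AᵀP(A−BK) = [19.3460 -1.1120; -1.1120 1.7140]
tr(P') = 21.0600


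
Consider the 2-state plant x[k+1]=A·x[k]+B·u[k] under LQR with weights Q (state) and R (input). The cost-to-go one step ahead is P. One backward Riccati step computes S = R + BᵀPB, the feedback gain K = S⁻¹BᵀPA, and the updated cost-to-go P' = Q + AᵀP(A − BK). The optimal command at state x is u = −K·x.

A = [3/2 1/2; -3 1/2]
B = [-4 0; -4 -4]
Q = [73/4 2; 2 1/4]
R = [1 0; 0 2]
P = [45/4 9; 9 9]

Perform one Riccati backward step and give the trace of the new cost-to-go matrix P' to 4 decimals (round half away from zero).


20.6364

BᵀP = [-81.0000 -72.0000; -36.0000 -36.0000]
S = R + BᵀPB = [1 0; 0 2] + [612.0000 288.0000; 288.0000 144.0000] = [613.0000 288.0000; 288.0000 146.0000]
BᵀPA = [94.5000 -76.5000; 54.0000 -36.0000]
K = S⁻¹·BᵀPA = [-0.2678 -0.1222; 0.8981 -0.0055]
A−BK = [0.4289 0.0111; -0.4788 -0.0108]
AᵀP(A−BK) = [2.1211 0.0335; 0.0335 0.0153]
P' = Q + AᵀP(A−BK) = [20.3711 2.0335; 2.0335 0.2653]
tr(P') = 20.6364


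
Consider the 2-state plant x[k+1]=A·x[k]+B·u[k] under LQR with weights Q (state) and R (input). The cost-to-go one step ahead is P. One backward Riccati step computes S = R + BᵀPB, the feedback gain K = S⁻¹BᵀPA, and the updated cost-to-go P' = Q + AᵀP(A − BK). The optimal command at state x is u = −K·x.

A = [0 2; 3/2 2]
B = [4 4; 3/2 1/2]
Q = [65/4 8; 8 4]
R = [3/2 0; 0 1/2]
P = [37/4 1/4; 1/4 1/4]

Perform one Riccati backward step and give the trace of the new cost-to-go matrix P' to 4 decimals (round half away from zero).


21.3981

BᵀP = [37.3750 1.3750; 37.1250 1.1250]
S = R + BᵀPB = [3/2 0; 0 1/2] + [151.5625 150.1875; 150.1875 149.0625] = [153.0625 150.1875; 150.1875 149.5625]
BᵀPA = [2.0625 77.5000; 1.6875 76.5000]
K = S⁻¹·BᵀPA = [0.1637 0.3027; -0.1531 0.2075]
A−BK = [-0.0424 -0.0409; 1.3310 1.4422]
AᵀP(A−BK) = [0.4832 0.5255; 0.5255 0.6649]
P' = Q + AᵀP(A−BK) = [16.7332 8.5255; 8.5255 4.6649]
tr(P') = 21.3981


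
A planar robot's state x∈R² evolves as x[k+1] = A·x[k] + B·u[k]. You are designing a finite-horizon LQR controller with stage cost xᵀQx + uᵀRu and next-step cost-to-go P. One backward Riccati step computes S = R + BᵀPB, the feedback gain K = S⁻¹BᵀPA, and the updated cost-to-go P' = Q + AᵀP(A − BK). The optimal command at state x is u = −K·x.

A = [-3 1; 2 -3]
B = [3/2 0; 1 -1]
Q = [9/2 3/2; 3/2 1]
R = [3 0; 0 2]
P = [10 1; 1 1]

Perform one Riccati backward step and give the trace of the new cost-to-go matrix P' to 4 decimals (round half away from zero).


BᵀP = [16.0000 2.5000; -1.0000 -1.0000]
S = R + BᵀPB = [3 0; 0 2] + [26.5000 -2.5000; -2.5000 1.0000] = [29.5000 -2.5000; -2.5000 3.0000]
BᵀPA = [-43.0000 8.5000; 1.0000 2.0000]
K = S⁻¹·BᵀPA = [-1.5380 0.3708; -0.9483 0.9757]
A−BK = [-0.6930 0.4438; 2.5897 -2.3951]
AᵀP(A−BK) = [16.8146 -10.0304; -10.0304 7.8967]
P' = Q + AᵀP(A−BK) = [21.3146 -8.5304; -8.5304 8.8967]
tr(P') = 30.2112

30.2112


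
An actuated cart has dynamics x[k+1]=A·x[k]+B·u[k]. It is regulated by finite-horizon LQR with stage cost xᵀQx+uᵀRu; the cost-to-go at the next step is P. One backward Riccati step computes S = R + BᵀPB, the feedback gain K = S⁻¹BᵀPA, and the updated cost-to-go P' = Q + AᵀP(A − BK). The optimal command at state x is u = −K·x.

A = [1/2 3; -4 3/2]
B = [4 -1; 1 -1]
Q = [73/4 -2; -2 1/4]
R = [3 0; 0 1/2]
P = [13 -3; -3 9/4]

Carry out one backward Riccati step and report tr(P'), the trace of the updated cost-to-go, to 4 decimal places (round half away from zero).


BᵀP = [49.0000 -9.7500; -10.0000 0.7500]
S = R + BᵀPB = [3 0; 0 1/2] + [186.2500 -39.2500; -39.2500 9.2500] = [189.2500 -39.2500; -39.2500 9.7500]
BᵀPA = [63.5000 132.3750; -8.0000 -28.8750]
K = S⁻¹·BᵀPA = [1.0016 0.5164; 3.2117 -0.8826]
A−BK = [-0.2948 0.0517; -1.7899 0.1009]
AᵀP(A−BK) = [13.3397 -0.1034; -0.1034 1.2159]
P' = Q + AᵀP(A−BK) = [31.5897 -2.1034; -2.1034 1.4659]
tr(P') = 33.0556

33.0556


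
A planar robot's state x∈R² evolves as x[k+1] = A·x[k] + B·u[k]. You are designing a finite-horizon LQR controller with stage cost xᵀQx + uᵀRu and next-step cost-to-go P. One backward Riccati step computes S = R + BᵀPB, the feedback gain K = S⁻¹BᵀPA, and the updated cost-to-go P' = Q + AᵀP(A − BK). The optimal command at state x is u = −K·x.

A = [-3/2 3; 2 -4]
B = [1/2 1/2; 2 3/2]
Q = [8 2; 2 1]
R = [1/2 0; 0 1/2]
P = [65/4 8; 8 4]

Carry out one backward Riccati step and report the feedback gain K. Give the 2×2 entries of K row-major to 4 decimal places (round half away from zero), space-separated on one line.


BᵀP = [24.1250 12.0000; 20.1250 10.0000]
S = R + BᵀPB = [1/2 0; 0 1/2] + [36.0625 30.0625; 30.0625 25.0625] = [36.5625 30.0625; 30.0625 25.5625]
BᵀPA = [-12.1875 24.3750; -10.1875 20.3750]
K = S⁻¹·BᵀPA = [-0.1711 0.3421; -0.1974 0.3947]
A−BK = [-1.3158 2.6316; 2.6382 -5.2763]
AᵀP(A−BK) = [0.4671 -0.9342; -0.9342 1.8684]
P' = Q + AᵀP(A−BK) = [8.4671 1.0658; 1.0658 2.8684]
tr(P') = 11.3355

-0.1711 0.3421 -0.1974 0.3947


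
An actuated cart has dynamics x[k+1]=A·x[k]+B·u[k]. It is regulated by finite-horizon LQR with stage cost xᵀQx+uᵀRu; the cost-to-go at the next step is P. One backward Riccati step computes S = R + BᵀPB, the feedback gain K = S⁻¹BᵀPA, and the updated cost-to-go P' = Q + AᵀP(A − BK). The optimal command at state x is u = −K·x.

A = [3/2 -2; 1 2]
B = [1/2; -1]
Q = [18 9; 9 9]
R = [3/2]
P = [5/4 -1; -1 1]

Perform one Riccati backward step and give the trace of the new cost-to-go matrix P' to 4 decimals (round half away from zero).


BᵀP = [1.6250 -1.5000]
S = R + BᵀPB = [3/2] + [2.3125] = [3.8125]
BᵀPA = [0.9375 -6.2500]
K = S⁻¹·BᵀPA = [0.2459 -1.6393]
A−BK = [1.3770 -1.1803; 1.2459 0.3607]
AᵀP(A−BK) = [0.5820 -1.2131; -1.2131 6.7541]
P' = Q + AᵀP(A−BK) = [18.5820 7.7869; 7.7869 15.7541]
tr(P') = 34.3361

34.3361


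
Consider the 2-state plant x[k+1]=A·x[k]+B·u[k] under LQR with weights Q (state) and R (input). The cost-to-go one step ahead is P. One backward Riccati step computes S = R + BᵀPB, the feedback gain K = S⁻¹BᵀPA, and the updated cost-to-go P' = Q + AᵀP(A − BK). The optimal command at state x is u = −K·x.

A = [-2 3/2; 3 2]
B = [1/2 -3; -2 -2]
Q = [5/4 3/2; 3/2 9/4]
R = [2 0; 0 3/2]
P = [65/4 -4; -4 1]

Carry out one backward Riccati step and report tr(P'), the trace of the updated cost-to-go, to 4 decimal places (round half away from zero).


5.6039

BᵀP = [16.1250 -4.0000; -40.7500 10.0000]
S = R + BᵀPB = [2 0; 0 3/2] + [16.0625 -40.3750; -40.3750 102.2500] = [18.0625 -40.3750; -40.3750 103.7500]
BᵀPA = [-44.2500 16.1875; 111.5000 -41.1250]
K = S⁻¹·BᵀPA = [-0.3655 0.0780; 0.9325 -0.3660]
A−BK = [0.9801 0.3629; 4.1339 1.4241]
AᵀP(A−BK) = [1.8571 -0.4860; -0.4860 0.2468]
P' = Q + AᵀP(A−BK) = [3.1071 1.0140; 1.0140 2.4968]
tr(P') = 5.6039


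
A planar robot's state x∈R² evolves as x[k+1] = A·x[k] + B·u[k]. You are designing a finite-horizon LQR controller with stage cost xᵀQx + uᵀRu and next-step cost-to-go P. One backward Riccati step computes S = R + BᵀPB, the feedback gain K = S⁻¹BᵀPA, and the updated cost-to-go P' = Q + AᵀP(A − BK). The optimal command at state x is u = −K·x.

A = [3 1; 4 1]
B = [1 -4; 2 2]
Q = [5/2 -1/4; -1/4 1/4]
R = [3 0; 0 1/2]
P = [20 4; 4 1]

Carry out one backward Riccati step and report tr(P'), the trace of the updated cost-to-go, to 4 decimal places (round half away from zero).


8.3526

BᵀP = [28.0000 6.0000; -72.0000 -14.0000]
S = R + BᵀPB = [3 0; 0 1/2] + [40.0000 -100.0000; -100.0000 260.0000] = [43.0000 -100.0000; -100.0000 260.5000]
BᵀPA = [108.0000 34.0000; -272.0000 -86.0000]
K = S⁻¹·BᵀPA = [0.7774 0.2139; -0.7457 -0.2480]
A−BK = [-0.7603 -0.2060; 3.9367 1.0682]
AᵀP(A−BK) = [5.2052 1.4365; 1.4365 0.3974]
P' = Q + AᵀP(A−BK) = [7.7052 1.1865; 1.1865 0.6474]
tr(P') = 8.3526


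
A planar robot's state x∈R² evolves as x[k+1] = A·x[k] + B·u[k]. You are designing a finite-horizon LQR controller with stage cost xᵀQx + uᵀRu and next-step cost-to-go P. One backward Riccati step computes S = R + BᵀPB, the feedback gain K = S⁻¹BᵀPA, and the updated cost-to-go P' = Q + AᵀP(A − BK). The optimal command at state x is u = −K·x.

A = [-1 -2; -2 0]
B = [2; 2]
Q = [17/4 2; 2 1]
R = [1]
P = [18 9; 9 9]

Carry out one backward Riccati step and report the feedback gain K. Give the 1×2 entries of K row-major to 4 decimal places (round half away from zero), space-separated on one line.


BᵀP = [54.0000 36.0000]
S = R + BᵀPB = [1] + [180.0000] = [181.0000]
BᵀPA = [-126.0000 -108.0000]
K = S⁻¹·BᵀPA = [-0.6961 -0.5967]
A−BK = [0.3923 -0.8066; -0.6077 1.1934]
AᵀP(A−BK) = [2.2873 -3.1823; -3.1823 7.5580]
P' = Q + AᵀP(A−BK) = [6.5373 -1.1823; -1.1823 8.5580]
tr(P') = 15.0953

-0.6961 -0.5967


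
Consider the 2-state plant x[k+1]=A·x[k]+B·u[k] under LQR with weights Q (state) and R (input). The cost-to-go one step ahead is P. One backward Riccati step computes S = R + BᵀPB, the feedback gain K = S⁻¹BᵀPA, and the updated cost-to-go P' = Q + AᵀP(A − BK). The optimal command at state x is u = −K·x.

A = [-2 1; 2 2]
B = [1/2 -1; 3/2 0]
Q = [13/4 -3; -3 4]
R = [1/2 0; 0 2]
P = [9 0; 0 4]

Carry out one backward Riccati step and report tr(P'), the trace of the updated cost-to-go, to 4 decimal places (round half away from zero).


BᵀP = [4.5000 6.0000; -9.0000 0.0000]
S = R + BᵀPB = [1/2 0; 0 2] + [11.2500 -4.5000; -4.5000 9.0000] = [11.7500 -4.5000; -4.5000 11.0000]
BᵀPA = [3.0000 16.5000; 18.0000 -9.0000]
K = S⁻¹·BᵀPA = [1.0459 1.2936; 2.0642 -0.2890]
A−BK = [-0.4587 0.0642; 0.4312 0.0596]
AᵀP(A−BK) = [11.7064 -0.6789; -0.6789 1.0550]
P' = Q + AᵀP(A−BK) = [14.9564 -3.6789; -3.6789 5.0550]
tr(P') = 20.0115

20.0115


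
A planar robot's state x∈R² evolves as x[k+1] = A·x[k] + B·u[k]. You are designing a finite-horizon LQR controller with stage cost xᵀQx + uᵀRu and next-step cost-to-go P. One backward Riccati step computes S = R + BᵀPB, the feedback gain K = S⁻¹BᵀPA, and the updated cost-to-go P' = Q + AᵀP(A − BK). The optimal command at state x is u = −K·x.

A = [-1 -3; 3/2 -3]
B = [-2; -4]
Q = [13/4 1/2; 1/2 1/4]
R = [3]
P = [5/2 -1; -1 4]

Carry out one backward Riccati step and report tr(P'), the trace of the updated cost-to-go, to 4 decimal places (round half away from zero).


BᵀP = [-1.0000 -14.0000]
S = R + BᵀPB = [3] + [58.0000] = [61.0000]
BᵀPA = [-20.0000 45.0000]
K = S⁻¹·BᵀPA = [-0.3279 0.7377]
A−BK = [-1.6557 -1.5246; 0.1885 -0.0492]
AᵀP(A−BK) = [7.9426 5.7541; 5.7541 7.3033]
P' = Q + AᵀP(A−BK) = [11.1926 6.2541; 6.2541 7.5533]
tr(P') = 18.7459

18.7459


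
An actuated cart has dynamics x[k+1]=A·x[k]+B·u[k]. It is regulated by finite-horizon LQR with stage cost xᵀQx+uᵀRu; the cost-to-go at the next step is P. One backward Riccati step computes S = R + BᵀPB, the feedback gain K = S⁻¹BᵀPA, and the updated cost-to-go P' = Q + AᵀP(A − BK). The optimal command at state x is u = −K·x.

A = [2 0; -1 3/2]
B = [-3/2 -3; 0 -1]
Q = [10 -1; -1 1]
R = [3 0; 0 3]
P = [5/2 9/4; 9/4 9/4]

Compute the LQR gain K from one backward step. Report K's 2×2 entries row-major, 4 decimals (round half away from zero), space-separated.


-0.1169 -0.0803 -0.2131 -0.2988

BᵀP = [-3.7500 -3.3750; -9.7500 -9.0000]
S = R + BᵀPB = [3 0; 0 3] + [5.6250 14.6250; 14.6250 38.2500] = [8.6250 14.6250; 14.6250 41.2500]
BᵀPA = [-4.1250 -5.0625; -10.5000 -13.5000]
K = S⁻¹·BᵀPA = [-0.1169 -0.0803; -0.2131 -0.2988]
A−BK = [1.1853 -1.0168; -1.2131 1.2012]
AᵀP(A−BK) = [0.5302 -0.0937; -0.0937 0.6222]
P' = Q + AᵀP(A−BK) = [10.5302 -1.0937; -1.0937 1.6222]
tr(P') = 12.1524


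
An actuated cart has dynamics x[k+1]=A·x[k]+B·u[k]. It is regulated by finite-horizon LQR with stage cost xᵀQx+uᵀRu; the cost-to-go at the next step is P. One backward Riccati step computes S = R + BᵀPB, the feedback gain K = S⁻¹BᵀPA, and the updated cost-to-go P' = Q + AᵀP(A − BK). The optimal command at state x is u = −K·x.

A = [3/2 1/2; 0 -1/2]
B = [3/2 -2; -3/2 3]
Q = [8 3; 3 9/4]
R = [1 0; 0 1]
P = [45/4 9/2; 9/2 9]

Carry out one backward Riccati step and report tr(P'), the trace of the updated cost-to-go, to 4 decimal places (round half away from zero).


17.7303

BᵀP = [10.1250 -6.7500; -9.0000 18.0000]
S = R + BᵀPB = [1 0; 0 1] + [25.3125 -40.5000; -40.5000 72.0000] = [26.3125 -40.5000; -40.5000 73.0000]
BᵀPA = [15.1875 8.4375; -13.5000 -13.5000]
K = S⁻¹·BᵀPA = [2.0029 0.2466; 0.9263 -0.0481]
A−BK = [0.3482 0.0339; 0.2256 0.0143]
AᵀP(A−BK) = [7.3981 0.6676; 0.6676 0.0822]
P' = Q + AᵀP(A−BK) = [15.3981 3.6676; 3.6676 2.3322]
tr(P') = 17.7303


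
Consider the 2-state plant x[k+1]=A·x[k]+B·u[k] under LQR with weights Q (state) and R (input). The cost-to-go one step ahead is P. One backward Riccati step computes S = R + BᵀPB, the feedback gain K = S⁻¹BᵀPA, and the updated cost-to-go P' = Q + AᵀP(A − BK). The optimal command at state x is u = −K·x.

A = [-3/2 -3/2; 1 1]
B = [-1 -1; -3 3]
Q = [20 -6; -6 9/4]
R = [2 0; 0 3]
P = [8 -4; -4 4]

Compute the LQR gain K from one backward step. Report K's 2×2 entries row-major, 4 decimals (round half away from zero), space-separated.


0.3779 0.3779 0.7969 0.7969

BᵀP = [4.0000 -8.0000; -20.0000 16.0000]
S = R + BᵀPB = [2 0; 0 3] + [20.0000 -28.0000; -28.0000 68.0000] = [22.0000 -28.0000; -28.0000 71.0000]
BᵀPA = [-14.0000 -14.0000; 46.0000 46.0000]
K = S⁻¹·BᵀPA = [0.3779 0.3779; 0.7969 0.7969]
A−BK = [-0.3252 -0.3252; -0.2571 -0.2571]
AᵀP(A−BK) = [2.6324 2.6324; 2.6324 2.6324]
P' = Q + AᵀP(A−BK) = [22.6324 -3.3676; -3.3676 4.8824]
tr(P') = 27.5148


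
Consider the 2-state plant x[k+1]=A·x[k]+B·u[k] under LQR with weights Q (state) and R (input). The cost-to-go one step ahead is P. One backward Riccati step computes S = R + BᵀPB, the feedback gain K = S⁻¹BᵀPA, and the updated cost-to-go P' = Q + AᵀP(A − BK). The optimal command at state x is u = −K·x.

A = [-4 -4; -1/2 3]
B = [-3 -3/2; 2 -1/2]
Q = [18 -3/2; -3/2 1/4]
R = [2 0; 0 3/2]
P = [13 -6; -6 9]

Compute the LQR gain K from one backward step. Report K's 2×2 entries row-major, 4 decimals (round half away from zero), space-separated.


BᵀP = [-51.0000 36.0000; -16.5000 4.5000]
S = R + BᵀPB = [2 0; 0 3/2] + [225.0000 58.5000; 58.5000 22.5000] = [227.0000 58.5000; 58.5000 24.0000]
BᵀPA = [186.0000 312.0000; 63.7500 79.5000]
K = S⁻¹·BᵀPA = [0.3626 1.4006; 1.7723 -0.1014]
A−BK = [-0.2536 0.0496; -0.3391 0.1481]
AᵀP(A−BK) = [5.8138 0.4569; 0.4569 4.0800]
P' = Q + AᵀP(A−BK) = [23.8138 -1.0431; -1.0431 4.3300]
tr(P') = 28.1437

0.3626 1.4006 1.7723 -0.1014


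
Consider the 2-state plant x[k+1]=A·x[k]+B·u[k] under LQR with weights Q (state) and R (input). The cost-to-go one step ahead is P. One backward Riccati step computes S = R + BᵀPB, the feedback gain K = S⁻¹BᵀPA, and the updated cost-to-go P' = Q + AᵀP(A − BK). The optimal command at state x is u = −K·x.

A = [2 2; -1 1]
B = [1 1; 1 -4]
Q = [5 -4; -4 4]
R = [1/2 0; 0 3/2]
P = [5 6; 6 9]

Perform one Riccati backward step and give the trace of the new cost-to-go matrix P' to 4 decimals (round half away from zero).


BᵀP = [11.0000 15.0000; -19.0000 -30.0000]
S = R + BᵀPB = [1/2 0; 0 3/2] + [26.0000 -49.0000; -49.0000 101.0000] = [26.5000 -49.0000; -49.0000 102.5000]
BᵀPA = [7.0000 37.0000; -8.0000 -68.0000]
K = S⁻¹·BᵀPA = [1.0325 1.4607; 0.4155 0.0349]
A−BK = [0.5519 0.5044; -0.3703 -0.3212]
AᵀP(A−BK) = [1.0967 1.0539; 1.0539 1.3251]
P' = Q + AᵀP(A−BK) = [6.0967 -2.9461; -2.9461 5.3251]
tr(P') = 11.4219

11.4219


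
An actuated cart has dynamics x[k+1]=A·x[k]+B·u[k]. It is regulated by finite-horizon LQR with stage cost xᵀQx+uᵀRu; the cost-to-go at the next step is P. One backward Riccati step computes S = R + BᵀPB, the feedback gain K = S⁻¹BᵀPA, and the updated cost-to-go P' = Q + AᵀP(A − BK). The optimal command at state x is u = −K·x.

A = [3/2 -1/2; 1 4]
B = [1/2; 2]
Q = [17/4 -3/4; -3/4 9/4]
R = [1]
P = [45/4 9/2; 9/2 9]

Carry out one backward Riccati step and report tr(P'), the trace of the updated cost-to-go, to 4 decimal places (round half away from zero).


35.4245

BᵀP = [14.6250 20.2500]
S = R + BᵀPB = [1] + [47.8125] = [48.8125]
BᵀPA = [42.1875 73.6875]
K = S⁻¹·BᵀPA = [0.8643 1.5096]
A−BK = [1.0679 -1.2548; -0.7286 0.9808]
AᵀP(A−BK) = [11.3508 -11.3739; -11.3739 17.5736]
P' = Q + AᵀP(A−BK) = [15.6008 -12.1239; -12.1239 19.8236]
tr(P') = 35.4245


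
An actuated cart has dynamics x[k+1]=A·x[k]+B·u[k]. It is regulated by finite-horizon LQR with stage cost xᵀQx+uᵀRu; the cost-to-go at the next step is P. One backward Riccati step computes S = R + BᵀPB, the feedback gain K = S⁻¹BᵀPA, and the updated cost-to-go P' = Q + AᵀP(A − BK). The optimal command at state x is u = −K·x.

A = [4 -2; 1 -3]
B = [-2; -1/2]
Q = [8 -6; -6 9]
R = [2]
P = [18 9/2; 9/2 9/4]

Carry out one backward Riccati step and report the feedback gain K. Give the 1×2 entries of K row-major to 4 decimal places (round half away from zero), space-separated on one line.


-1.9521 1.2790

BᵀP = [-38.2500 -10.1250]
S = R + BᵀPB = [2] + [81.5625] = [83.5625]
BᵀPA = [-163.1250 106.8750]
K = S⁻¹·BᵀPA = [-1.9521 1.2790]
A−BK = [0.0957 0.5580; 0.0239 -2.3605]
AᵀP(A−BK) = [7.8085 -5.1159; -5.1159 9.5587]
P' = Q + AᵀP(A−BK) = [15.8085 -11.1159; -11.1159 18.5587]
tr(P') = 34.3672


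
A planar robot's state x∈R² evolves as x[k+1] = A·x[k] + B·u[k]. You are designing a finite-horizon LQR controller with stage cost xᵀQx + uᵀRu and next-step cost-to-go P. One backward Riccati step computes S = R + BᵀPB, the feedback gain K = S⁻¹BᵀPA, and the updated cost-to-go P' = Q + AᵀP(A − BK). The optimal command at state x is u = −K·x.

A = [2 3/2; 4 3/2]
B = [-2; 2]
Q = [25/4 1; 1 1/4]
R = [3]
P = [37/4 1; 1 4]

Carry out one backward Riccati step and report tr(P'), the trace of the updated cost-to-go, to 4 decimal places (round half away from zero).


BᵀP = [-16.5000 6.0000]
S = R + BᵀPB = [3] + [45.0000] = [48.0000]
BᵀPA = [-9.0000 -15.7500]
K = S⁻¹·BᵀPA = [-0.1875 -0.3281]
A−BK = [1.6250 0.8438; 4.3750 2.1563]
AᵀP(A−BK) = [115.3125 57.7969; 57.7969 29.1445]
P' = Q + AᵀP(A−BK) = [121.5625 58.7969; 58.7969 29.3945]
tr(P') = 150.9570

150.9570


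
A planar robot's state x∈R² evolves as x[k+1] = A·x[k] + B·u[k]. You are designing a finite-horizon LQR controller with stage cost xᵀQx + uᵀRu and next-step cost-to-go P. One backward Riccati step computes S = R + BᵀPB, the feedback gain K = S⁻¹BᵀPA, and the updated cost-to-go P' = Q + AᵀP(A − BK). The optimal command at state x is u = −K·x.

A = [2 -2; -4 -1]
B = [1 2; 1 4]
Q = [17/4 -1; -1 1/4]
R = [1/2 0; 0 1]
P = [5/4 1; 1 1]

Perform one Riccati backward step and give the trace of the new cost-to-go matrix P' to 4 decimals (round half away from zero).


BᵀP = [2.2500 2.0000; 6.5000 6.0000]
S = R + BᵀPB = [1/2 0; 0 1] + [4.2500 12.5000; 12.5000 37.0000] = [4.7500 12.5000; 12.5000 38.0000]
BᵀPA = [-3.5000 -6.5000; -11.0000 -19.0000]
K = S⁻¹·BᵀPA = [0.1856 -0.3918; -0.3505 -0.3711]
A−BK = [2.5155 -0.8660; -2.7835 0.8763]
AᵀP(A−BK) = [1.7938 -0.4536; -0.4536 0.4021]
P' = Q + AᵀP(A−BK) = [6.0438 -1.4536; -1.4536 0.6521]
tr(P') = 6.6959

6.6959


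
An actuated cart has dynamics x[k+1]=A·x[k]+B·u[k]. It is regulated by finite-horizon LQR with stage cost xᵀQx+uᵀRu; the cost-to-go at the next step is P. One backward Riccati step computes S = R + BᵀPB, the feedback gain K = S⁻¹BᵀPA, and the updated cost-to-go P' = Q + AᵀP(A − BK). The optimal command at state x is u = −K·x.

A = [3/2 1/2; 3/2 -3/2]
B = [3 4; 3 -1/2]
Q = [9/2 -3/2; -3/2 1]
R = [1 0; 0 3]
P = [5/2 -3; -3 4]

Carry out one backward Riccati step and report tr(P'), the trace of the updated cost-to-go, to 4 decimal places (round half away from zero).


BᵀP = [-1.5000 3.0000; 11.5000 -14.0000]
S = R + BᵀPB = [1 0; 0 3] + [4.5000 -7.5000; -7.5000 53.0000] = [5.5000 -7.5000; -7.5000 56.0000]
BᵀPA = [2.2500 -5.2500; -3.7500 26.7500]
K = S⁻¹·BᵀPA = [0.3888 -0.3709; -0.0149 0.4280]
A−BK = [0.3932 -0.0993; 0.3262 -0.1733]
AᵀP(A−BK) = [0.1944 -0.1855; -0.1855 0.7286]
P' = Q + AᵀP(A−BK) = [4.6944 -1.6855; -1.6855 1.7286]
tr(P') = 6.4230

6.4230


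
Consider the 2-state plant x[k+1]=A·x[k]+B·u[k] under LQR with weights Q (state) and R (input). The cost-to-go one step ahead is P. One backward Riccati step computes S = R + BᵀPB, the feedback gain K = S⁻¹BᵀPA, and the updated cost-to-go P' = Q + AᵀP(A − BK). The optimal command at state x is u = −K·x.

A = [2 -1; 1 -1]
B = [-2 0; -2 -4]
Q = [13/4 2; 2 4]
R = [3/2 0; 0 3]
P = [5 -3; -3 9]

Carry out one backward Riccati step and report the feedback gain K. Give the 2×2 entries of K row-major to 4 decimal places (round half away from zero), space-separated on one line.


-0.9021 0.4579 0.2129 0.0137

BᵀP = [-4.0000 -12.0000; 12.0000 -36.0000]
S = R + BᵀPB = [3/2 0; 0 3] + [32.0000 48.0000; 48.0000 144.0000] = [33.5000 48.0000; 48.0000 147.0000]
BᵀPA = [-20.0000 16.0000; -12.0000 24.0000]
K = S⁻¹·BᵀPA = [-0.9021 0.4579; 0.2129 0.0137]
A−BK = [0.1958 -0.0841; 0.0475 -0.0292]
AᵀP(A−BK) = [1.5129 -0.6766; -0.6766 0.3434]
P' = Q + AᵀP(A−BK) = [4.7629 1.3234; 1.3234 4.3434]
tr(P') = 9.1063


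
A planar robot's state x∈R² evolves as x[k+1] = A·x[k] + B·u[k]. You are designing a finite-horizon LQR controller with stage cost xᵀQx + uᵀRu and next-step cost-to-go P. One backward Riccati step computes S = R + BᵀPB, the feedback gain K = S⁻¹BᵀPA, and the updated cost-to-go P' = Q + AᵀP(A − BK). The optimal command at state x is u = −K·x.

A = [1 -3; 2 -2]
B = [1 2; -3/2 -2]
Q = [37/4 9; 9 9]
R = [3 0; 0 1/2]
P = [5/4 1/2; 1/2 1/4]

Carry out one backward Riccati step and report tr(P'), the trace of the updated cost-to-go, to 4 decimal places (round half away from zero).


BᵀP = [0.5000 0.1250; 1.5000 0.5000]
S = R + BᵀPB = [3 0; 0 1/2] + [0.3125 0.7500; 0.7500 2.0000] = [3.3125 0.7500; 0.7500 2.5000]
BᵀPA = [0.7500 -1.7500; 2.5000 -5.5000]
K = S⁻¹·BᵀPA = [0.0000 -0.0324; 1.0000 -2.1903]
A−BK = [-1.0000 1.4130; 4.0000 -6.4291]
AᵀP(A−BK) = [1.7500 -3.2500; -3.2500 6.1468]
P' = Q + AᵀP(A−BK) = [11.0000 5.7500; 5.7500 15.1468]
tr(P') = 26.1468

26.1468


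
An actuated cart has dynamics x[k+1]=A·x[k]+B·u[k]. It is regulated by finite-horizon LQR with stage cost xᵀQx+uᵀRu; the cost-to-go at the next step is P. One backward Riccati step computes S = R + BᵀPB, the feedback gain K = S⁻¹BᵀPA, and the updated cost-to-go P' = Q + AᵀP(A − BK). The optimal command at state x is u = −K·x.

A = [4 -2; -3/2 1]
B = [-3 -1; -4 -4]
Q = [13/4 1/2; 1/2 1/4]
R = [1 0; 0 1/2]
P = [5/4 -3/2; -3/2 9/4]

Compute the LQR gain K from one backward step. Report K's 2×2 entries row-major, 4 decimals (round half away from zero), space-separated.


BᵀP = [2.2500 -4.5000; 4.7500 -7.5000]
S = R + BᵀPB = [1 0; 0 1/2] + [11.2500 15.7500; 15.7500 25.2500] = [12.2500 15.7500; 15.7500 25.7500]
BᵀPA = [15.7500 -9.0000; 30.2500 -17.0000]
K = S⁻¹·BᵀPA = [-1.0519 0.5343; 1.8182 -0.9870]
A−BK = [2.6623 -1.3840; 1.5649 -0.8108]
AᵀP(A−BK) = [4.6307 -2.4334; -2.4334 1.2797]
P' = Q + AᵀP(A−BK) = [7.8807 -1.9334; -1.9334 1.5297]
tr(P') = 9.4104

-1.0519 0.5343 1.8182 -0.9870


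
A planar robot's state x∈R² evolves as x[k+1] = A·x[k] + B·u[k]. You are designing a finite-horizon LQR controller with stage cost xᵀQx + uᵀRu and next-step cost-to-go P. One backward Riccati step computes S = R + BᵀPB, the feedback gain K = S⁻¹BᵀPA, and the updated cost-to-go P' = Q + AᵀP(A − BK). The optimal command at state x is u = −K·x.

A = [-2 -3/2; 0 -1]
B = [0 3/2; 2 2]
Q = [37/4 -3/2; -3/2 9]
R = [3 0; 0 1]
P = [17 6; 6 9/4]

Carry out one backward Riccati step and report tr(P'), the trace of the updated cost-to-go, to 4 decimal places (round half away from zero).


20.2320

BᵀP = [12.0000 4.5000; 37.5000 13.5000]
S = R + BᵀPB = [3 0; 0 1] + [9.0000 27.0000; 27.0000 83.2500] = [12.0000 27.0000; 27.0000 84.2500]
BᵀPA = [-24.0000 -22.5000; -75.0000 -69.7500]
K = S⁻¹·BᵀPA = [0.0106 -0.0439; -0.8936 -0.8138]
A−BK = [-0.6596 -0.2793; 1.7660 0.7154]
AᵀP(A−BK) = [1.2340 0.9096; 0.9096 0.7480]
P' = Q + AᵀP(A−BK) = [10.4840 -0.5904; -0.5904 9.7480]
tr(P') = 20.2320


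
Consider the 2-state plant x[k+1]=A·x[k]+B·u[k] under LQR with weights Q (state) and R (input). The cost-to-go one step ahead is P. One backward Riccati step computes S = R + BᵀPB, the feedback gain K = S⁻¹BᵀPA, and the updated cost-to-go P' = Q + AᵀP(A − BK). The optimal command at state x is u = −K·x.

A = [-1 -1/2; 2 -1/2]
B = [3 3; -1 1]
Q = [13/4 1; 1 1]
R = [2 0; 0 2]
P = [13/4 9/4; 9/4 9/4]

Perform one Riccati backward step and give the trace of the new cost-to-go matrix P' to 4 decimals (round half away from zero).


BᵀP = [7.5000 4.5000; 12.0000 9.0000]
S = R + BᵀPB = [2 0; 0 2] + [18.0000 27.0000; 27.0000 45.0000] = [20.0000 27.0000; 27.0000 47.0000]
BᵀPA = [1.5000 -6.0000; 6.0000 -10.5000]
K = S⁻¹·BᵀPA = [-0.4336 0.0071; 0.3768 -0.2275]
A−BK = [-0.8294 0.1611; 1.1896 -0.2654]
AᵀP(A−BK) = [1.6398 -0.3957; -0.3957 0.1540]
P' = Q + AᵀP(A−BK) = [4.8898 0.6043; 0.6043 1.1540]
tr(P') = 6.0438

6.0438


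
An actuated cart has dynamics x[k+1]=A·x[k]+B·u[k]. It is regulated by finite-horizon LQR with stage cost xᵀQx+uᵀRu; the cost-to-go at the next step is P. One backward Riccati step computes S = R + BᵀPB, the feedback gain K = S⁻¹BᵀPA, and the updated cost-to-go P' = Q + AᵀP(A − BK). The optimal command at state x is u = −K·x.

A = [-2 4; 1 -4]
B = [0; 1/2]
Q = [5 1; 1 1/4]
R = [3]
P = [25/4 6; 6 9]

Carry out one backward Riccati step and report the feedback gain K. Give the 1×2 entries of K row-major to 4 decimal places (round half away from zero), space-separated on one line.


BᵀP = [3.0000 4.5000]
S = R + BᵀPB = [3] + [2.2500] = [5.2500]
BᵀPA = [-1.5000 -6.0000]
K = S⁻¹·BᵀPA = [-0.2857 -1.1429]
A−BK = [-2.0000 4.0000; 1.1429 -3.4286]
AᵀP(A−BK) = [9.5714 -15.7143; -15.7143 45.1429]
P' = Q + AᵀP(A−BK) = [14.5714 -14.7143; -14.7143 45.3929]
tr(P') = 59.9643

-0.2857 -1.1429


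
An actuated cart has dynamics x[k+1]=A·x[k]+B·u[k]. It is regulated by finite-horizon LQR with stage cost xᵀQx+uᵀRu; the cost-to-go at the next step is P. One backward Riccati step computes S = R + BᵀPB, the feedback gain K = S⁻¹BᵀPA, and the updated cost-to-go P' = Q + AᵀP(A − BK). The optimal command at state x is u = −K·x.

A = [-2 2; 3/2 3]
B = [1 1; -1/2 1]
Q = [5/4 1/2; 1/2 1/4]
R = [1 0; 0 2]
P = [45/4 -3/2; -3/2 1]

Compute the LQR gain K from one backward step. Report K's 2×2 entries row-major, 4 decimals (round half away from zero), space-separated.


BᵀP = [12.0000 -2.0000; 9.7500 -0.5000]
S = R + BᵀPB = [1 0; 0 2] + [13.0000 10.0000; 10.0000 9.2500] = [14.0000 10.0000; 10.0000 11.2500]
BᵀPA = [-27.0000 18.0000; -20.2500 18.0000]
K = S⁻¹·BᵀPA = [-1.7609 0.3913; -0.2348 1.2522]
A−BK = [-0.0043 0.3565; 0.8543 1.9435]
AᵀP(A−BK) = [3.9522 -0.0783; -0.0783 6.4174]
P' = Q + AᵀP(A−BK) = [5.2022 0.4217; 0.4217 6.6674]
tr(P') = 11.8696

-1.7609 0.3913 -0.2348 1.2522


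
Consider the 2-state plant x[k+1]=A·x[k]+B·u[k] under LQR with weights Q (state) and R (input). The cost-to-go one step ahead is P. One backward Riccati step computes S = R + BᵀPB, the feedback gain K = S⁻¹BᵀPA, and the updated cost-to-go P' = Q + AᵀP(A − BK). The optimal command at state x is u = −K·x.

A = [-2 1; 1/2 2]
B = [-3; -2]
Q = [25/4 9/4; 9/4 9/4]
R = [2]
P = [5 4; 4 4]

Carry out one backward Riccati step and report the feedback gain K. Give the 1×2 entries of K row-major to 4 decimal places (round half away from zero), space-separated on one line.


BᵀP = [-23.0000 -20.0000]
S = R + BᵀPB = [2] + [109.0000] = [111.0000]
BᵀPA = [36.0000 -63.0000]
K = S⁻¹·BᵀPA = [0.3243 -0.5676]
A−BK = [-1.0270 -0.7027; 1.1486 0.8649]
AᵀP(A−BK) = [1.3243 0.4324; 0.4324 1.2432]
P' = Q + AᵀP(A−BK) = [7.5743 2.6824; 2.6824 3.4932]
tr(P') = 11.0676

0.3243 -0.5676


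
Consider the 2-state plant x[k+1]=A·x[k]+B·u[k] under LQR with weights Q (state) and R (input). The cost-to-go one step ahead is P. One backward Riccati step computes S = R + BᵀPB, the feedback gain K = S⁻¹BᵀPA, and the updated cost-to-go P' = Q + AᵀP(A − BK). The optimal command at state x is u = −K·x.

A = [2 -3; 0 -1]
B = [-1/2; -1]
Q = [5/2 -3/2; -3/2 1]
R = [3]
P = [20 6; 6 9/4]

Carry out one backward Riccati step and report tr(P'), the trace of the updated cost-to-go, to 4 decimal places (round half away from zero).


64.2385

BᵀP = [-16.0000 -5.2500]
S = R + BᵀPB = [3] + [13.2500] = [16.2500]
BᵀPA = [-32.0000 53.2500]
K = S⁻¹·BᵀPA = [-1.9692 3.2769]
A−BK = [1.0154 -1.3615; -1.9692 2.2769]
AᵀP(A−BK) = [16.9846 -27.1385; -27.1385 43.7538]
P' = Q + AᵀP(A−BK) = [19.4846 -28.6385; -28.6385 44.7538]
tr(P') = 64.2385


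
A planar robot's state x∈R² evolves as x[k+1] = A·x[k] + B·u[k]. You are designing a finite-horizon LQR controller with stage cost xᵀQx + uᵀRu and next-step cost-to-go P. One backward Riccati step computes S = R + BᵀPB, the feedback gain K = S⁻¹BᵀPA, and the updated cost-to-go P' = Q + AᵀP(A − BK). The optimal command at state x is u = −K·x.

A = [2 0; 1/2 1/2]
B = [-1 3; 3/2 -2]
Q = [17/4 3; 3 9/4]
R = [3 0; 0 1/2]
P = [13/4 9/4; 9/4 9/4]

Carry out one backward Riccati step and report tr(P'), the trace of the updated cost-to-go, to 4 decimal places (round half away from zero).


BᵀP = [0.1250 1.1250; 5.2500 2.2500]
S = R + BᵀPB = [3 0; 0 1/2] + [1.5625 -1.8750; -1.8750 11.2500] = [4.5625 -1.8750; -1.8750 11.7500]
BᵀPA = [0.8125 0.5625; 11.6250 1.1250]
K = S⁻¹·BᵀPA = [0.6257 0.1740; 1.0892 0.1235]
A−BK = [-0.6419 -0.1965; 1.7399 0.4860]
AᵀP(A−BK) = [4.8921 1.2352; 1.2352 0.3256]
P' = Q + AᵀP(A−BK) = [9.1421 4.2352; 4.2352 2.5756]
tr(P') = 11.7177

11.7177


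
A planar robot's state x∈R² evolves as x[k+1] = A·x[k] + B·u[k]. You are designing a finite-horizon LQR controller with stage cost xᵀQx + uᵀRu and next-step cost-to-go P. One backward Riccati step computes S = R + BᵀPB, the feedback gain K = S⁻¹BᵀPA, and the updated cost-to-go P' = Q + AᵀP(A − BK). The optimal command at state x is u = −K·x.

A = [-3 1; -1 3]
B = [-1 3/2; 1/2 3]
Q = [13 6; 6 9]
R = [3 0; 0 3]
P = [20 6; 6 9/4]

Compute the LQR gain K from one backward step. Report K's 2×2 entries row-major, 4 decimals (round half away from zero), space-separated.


0.7835 -0.0824 -1.0496 0.7521

BᵀP = [-17.0000 -4.8750; 48.0000 15.7500]
S = R + BᵀPB = [3 0; 0 3] + [14.5625 -40.1250; -40.1250 119.2500] = [17.5625 -40.1250; -40.1250 122.2500]
BᵀPA = [55.8750 -31.6250; -159.7500 95.2500]
K = S⁻¹·BᵀPA = [0.7835 -0.0824; -1.0496 0.7521]
A−BK = [-0.6421 -0.2105; 1.7570 0.7849]
AᵀP(A−BK) = [6.8003 -1.9986; -1.9986 2.0070]
P' = Q + AᵀP(A−BK) = [19.8003 4.0014; 4.0014 11.0070]
tr(P') = 30.8073


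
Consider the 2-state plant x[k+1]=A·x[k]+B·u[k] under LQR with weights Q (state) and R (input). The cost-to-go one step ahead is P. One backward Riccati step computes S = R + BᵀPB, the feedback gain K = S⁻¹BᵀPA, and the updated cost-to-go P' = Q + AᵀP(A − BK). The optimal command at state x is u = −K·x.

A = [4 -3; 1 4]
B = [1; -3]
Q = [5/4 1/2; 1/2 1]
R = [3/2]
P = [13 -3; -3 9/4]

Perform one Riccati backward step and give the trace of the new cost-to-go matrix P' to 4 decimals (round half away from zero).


88.4182

BᵀP = [22.0000 -9.7500]
S = R + BᵀPB = [3/2] + [51.2500] = [52.7500]
BᵀPA = [78.2500 -105.0000]
K = S⁻¹·BᵀPA = [1.4834 -1.9905]
A−BK = [2.5166 -1.0095; 5.4502 -1.9716]
AᵀP(A−BK) = [70.1730 -30.2417; -30.2417 15.9953]
P' = Q + AᵀP(A−BK) = [71.4230 -29.7417; -29.7417 16.9953]
tr(P') = 88.4182


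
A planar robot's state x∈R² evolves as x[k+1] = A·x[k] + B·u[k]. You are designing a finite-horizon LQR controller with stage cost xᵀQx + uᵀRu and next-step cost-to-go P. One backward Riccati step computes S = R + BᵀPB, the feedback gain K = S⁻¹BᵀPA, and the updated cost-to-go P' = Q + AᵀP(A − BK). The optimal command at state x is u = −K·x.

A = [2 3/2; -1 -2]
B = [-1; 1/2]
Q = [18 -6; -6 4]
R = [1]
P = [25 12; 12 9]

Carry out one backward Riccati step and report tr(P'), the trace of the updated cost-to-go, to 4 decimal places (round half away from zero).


34.7885

BᵀP = [-19.0000 -7.5000]
S = R + BᵀPB = [1] + [15.2500] = [16.2500]
BᵀPA = [-30.5000 -13.5000]
K = S⁻¹·BᵀPA = [-1.8769 -0.8308]
A−BK = [0.1231 0.6692; -0.0615 -1.5846]
AᵀP(A−BK) = [3.7538 1.6615; 1.6615 9.0346]
P' = Q + AᵀP(A−BK) = [21.7538 -4.3385; -4.3385 13.0346]
tr(P') = 34.7885


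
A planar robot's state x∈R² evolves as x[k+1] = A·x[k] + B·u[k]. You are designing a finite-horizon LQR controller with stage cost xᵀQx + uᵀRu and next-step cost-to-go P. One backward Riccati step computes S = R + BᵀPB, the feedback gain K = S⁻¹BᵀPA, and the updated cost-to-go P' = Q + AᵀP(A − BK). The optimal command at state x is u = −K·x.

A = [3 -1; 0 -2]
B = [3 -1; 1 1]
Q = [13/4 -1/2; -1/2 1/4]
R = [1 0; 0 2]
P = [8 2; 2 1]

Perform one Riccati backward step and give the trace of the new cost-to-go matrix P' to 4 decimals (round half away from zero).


5.6909

BᵀP = [26.0000 7.0000; -6.0000 -1.0000]
S = R + BᵀPB = [1 0; 0 2] + [85.0000 -19.0000; -19.0000 5.0000] = [86.0000 -19.0000; -19.0000 7.0000]
BᵀPA = [78.0000 -40.0000; -18.0000 8.0000]
K = S⁻¹·BᵀPA = [0.8465 -0.5311; -0.2739 -0.2988]
A−BK = [0.1867 0.2946; -0.5726 -1.1701]
AᵀP(A−BK) = [1.0456 0.0498; 0.0498 1.1452]
P' = Q + AᵀP(A−BK) = [4.2956 -0.4502; -0.4502 1.3952]
tr(P') = 5.6909


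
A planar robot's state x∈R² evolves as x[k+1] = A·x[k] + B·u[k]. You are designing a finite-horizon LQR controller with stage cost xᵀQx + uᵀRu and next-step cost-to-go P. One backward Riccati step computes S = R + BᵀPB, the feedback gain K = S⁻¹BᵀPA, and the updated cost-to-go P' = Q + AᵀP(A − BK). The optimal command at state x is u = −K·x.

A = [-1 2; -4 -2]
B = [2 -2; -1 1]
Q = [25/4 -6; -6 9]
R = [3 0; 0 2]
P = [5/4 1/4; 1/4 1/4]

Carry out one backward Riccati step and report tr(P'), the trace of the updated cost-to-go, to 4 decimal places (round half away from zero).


BᵀP = [2.2500 0.2500; -2.2500 -0.2500]
S = R + BᵀPB = [3 0; 0 2] + [4.2500 -4.2500; -4.2500 4.2500] = [7.2500 -4.2500; -4.2500 6.2500]
BᵀPA = [-3.2500 4.0000; 3.2500 -4.0000]
K = S⁻¹·BᵀPA = [-0.2385 0.2936; 0.3578 -0.4404]
A−BK = [0.1927 0.5321; -4.5963 -1.2661]
AᵀP(A−BK) = [5.3119 0.3853; 0.3853 1.0642]
P' = Q + AᵀP(A−BK) = [11.5619 -5.6147; -5.6147 10.0642]
tr(P') = 21.6261

21.6261


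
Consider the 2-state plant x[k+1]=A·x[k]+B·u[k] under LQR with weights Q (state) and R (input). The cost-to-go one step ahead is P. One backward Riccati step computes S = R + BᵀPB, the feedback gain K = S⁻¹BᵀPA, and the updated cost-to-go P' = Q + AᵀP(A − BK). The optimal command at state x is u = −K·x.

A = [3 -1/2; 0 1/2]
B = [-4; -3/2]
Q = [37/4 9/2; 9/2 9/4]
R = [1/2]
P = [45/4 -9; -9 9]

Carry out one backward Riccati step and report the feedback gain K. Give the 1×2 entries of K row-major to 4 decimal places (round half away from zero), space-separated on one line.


BᵀP = [-31.5000 22.5000]
S = R + BᵀPB = [1/2] + [92.2500] = [92.7500]
BᵀPA = [-94.5000 27.0000]
K = S⁻¹·BᵀPA = [-1.0189 0.2911]
A−BK = [-1.0755 0.6644; -1.5283 0.9367]
AᵀP(A−BK) = [4.9670 -2.8656; -2.8656 1.7027]
P' = Q + AᵀP(A−BK) = [14.2170 1.6344; 1.6344 3.9527]
tr(P') = 18.1696

-1.0189 0.2911


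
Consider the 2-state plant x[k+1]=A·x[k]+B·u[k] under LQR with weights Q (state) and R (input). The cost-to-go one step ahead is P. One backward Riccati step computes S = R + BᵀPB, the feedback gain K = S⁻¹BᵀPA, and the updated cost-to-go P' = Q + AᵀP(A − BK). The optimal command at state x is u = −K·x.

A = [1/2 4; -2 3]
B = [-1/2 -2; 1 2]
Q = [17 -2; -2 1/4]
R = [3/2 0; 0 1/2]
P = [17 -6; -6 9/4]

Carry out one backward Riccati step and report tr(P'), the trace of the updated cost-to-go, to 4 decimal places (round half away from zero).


BᵀP = [-14.5000 5.2500; -46.0000 16.5000]
S = R + BᵀPB = [3/2 0; 0 1/2] + [12.5000 39.5000; 39.5000 125.0000] = [14.0000 39.5000; 39.5000 125.5000]
BᵀPA = [-17.7500 -42.2500; -56.0000 -134.5000]
K = S⁻¹·BᵀPA = [-0.0794 0.0527; -0.4212 -1.0883]
A−BK = [-0.3821 1.8497; -1.0781 5.1239]
AᵀP(A−BK) = [0.2521 -0.5094; -0.5094 4.1002]
P' = Q + AᵀP(A−BK) = [17.2521 -2.5094; -2.5094 4.3502]
tr(P') = 21.6023

21.6023
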